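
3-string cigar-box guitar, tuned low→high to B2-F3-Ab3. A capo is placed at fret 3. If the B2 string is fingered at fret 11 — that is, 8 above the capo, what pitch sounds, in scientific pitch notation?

Bb3

The capo raises the open B2 by 3 semitones to D3; fretting 8 more gives B2 + 3 + 8 = B2 + 11 semitones = Bb3.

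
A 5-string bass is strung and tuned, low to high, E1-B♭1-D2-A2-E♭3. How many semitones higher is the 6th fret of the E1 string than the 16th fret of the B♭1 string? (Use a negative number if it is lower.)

E1 at fret 6 → B♭1 (MIDI 34); B♭1 at fret 16 → D3 (MIDI 50).
34 − 50 = -16, so the two pitches are 16 semitones apart.

-16 semitones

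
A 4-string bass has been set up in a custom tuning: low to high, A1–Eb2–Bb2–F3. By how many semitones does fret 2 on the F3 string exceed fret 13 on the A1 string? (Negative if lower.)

9 semitones

F3 at fret 2 → G3 (MIDI 55); A1 at fret 13 → Bb2 (MIDI 46).
55 − 46 = 9, so the two pitches are 9 semitones apart.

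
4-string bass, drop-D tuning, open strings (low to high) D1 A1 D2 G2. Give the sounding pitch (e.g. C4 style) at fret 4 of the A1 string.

C♯2

Each fret is one semitone, so A1 + 4 = C♯2.
(Equivalently spelled D♭2.)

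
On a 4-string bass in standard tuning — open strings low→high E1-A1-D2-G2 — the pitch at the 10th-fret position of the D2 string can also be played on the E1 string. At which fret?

Fret 10 on D2 is MIDI 38 + 10 = 48 (C3). On the E1 string (open MIDI 28), that pitch is 48 − 28 = fret 20.

20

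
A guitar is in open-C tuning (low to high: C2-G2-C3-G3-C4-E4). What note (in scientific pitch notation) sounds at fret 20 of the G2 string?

Each fret is one semitone, so G2 + 20 = D#4.
(Equivalently spelled Eb4.)

D#4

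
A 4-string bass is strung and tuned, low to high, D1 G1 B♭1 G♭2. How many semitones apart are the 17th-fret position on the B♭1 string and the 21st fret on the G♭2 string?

B♭1 at fret 17 → E♭3 (MIDI 51); G♭2 at fret 21 → E♭4 (MIDI 63).
51 − 63 = -12, so the two pitches are 12 semitones apart, with E♭4 the higher.

12 semitones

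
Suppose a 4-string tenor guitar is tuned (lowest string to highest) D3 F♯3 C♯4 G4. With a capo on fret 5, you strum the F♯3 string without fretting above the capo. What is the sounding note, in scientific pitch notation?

The capo raises the open F♯3 by 5 semitones to B3; fretting 0 more gives F♯3 + 5 + 0 = F♯3 + 5 semitones = B3.

B3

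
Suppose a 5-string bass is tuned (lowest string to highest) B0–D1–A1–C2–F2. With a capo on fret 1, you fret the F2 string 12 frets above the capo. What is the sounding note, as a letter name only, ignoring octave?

G♭

The capo raises the open F2 by 1 semitone to G♭2; fretting 12 more gives F2 + 1 + 12 = F2 + 13 semitones, landing on G♭.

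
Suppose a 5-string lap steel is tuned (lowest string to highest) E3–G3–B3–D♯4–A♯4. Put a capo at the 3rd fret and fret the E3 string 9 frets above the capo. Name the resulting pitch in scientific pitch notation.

The capo raises the open E3 by 3 semitones to G3; fretting 9 more gives E3 + 3 + 9 = E3 + 12 semitones = E4.

E4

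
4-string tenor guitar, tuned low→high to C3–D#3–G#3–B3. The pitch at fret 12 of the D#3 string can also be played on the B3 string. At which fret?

Fret 12 on D#3 is MIDI 51 + 12 = 63 (D#4). On the B3 string (open MIDI 59), that pitch is 63 − 59 = fret 4.

4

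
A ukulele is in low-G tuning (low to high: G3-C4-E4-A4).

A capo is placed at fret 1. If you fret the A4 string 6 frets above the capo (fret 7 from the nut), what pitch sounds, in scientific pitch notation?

The capo raises the open A4 by 1 semitone to A#4; fretting 6 more gives A4 + 1 + 6 = A4 + 7 semitones = E5.

E5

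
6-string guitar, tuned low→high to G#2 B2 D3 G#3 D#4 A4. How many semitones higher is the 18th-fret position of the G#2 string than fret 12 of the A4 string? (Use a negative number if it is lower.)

-19 semitones

G#2 at fret 18 → D4 (MIDI 62); A4 at fret 12 → A5 (MIDI 81).
62 − 81 = -19, so the two pitches are 19 semitones apart.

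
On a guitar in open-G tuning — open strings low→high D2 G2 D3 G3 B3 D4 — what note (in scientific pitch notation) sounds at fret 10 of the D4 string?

C5

Each fret is one semitone, so D4 + 10 = C5.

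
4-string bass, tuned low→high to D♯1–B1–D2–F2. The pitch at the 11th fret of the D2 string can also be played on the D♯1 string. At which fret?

22

Fret 11 on D2 is MIDI 38 + 11 = 49 (C♯3). On the D♯1 string (open MIDI 27), that pitch is 49 − 27 = fret 22.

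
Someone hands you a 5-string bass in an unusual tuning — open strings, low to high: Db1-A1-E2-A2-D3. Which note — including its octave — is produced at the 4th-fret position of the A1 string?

Db2

A1 is MIDI 33. Adding 4 gives 37, which is Db2.
(Equivalently spelled C#2.)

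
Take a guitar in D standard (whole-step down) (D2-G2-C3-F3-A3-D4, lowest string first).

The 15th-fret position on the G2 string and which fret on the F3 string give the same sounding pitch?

G2 at fret 15 is G2 + 15 semitones = A#3.
The open F3 string is 10 semitones above the open G2, so the same pitch on the F3 string lies at fret 15 − 10 = 5.

5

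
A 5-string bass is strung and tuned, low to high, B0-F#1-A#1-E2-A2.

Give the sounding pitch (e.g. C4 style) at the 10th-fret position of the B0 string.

Each fret is one semitone, so B0 + 10 = A1.

A1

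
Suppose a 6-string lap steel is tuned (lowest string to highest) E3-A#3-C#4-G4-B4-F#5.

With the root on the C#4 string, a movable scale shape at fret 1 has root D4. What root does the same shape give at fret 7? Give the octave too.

G#4

Moving from fret 1 to fret 7 shifts the root by 6 semitones.
D4 up 6 semitones is G#4.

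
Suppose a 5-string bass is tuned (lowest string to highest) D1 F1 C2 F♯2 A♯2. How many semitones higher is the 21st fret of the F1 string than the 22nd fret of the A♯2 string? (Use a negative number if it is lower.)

F1 at fret 21 → D3 (MIDI 50); A♯2 at fret 22 → G♯4 (MIDI 68).
50 − 68 = -18, so the two pitches are 18 semitones apart.

-18 semitones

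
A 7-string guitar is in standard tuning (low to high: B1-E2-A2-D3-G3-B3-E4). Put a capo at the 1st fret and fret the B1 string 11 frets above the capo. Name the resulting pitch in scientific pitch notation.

B2

The capo raises the open B1 by 1 semitone to C2; fretting 11 more gives B1 + 1 + 11 = B1 + 12 semitones = B2.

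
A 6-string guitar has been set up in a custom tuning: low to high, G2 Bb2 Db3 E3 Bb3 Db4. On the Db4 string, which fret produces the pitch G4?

6

G4 is 6 semitones above the open Db4 (Db–D–Eb–E–F–Gb–G), so it sits at fret 6.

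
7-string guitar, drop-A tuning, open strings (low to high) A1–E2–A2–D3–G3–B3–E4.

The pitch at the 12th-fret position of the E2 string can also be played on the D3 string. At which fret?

2

E2 at fret 12 is E2 + 12 semitones = E3.
The open D3 string is 10 semitones above the open E2, so the same pitch on the D3 string lies at fret 12 − 10 = 2.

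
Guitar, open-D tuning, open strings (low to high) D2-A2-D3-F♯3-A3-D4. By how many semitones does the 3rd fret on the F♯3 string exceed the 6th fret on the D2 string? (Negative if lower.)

F♯3 at fret 3 → A3 (MIDI 57); D2 at fret 6 → G♯2 (MIDI 44).
57 − 44 = 13, so the two pitches are 13 semitones apart.

13 semitones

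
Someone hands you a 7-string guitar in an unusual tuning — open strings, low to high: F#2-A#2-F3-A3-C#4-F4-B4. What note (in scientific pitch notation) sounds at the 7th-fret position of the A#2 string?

Each fret is one semitone, so A#2 + 7 = F3.

F3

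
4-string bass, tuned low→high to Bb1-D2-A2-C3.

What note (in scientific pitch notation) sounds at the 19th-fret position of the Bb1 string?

F3

Each fret is one semitone, so Bb1 + 19 = F3.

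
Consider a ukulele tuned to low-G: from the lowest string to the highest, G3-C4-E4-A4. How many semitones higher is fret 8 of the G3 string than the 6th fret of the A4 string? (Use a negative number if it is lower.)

-12 semitones

G3 at fret 8 → D#4 (MIDI 63); A4 at fret 6 → D#5 (MIDI 75).
63 − 75 = -12, so the two pitches are 12 semitones apart.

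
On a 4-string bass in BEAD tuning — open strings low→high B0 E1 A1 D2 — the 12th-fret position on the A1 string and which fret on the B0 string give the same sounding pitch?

Fret 12 on A1 is MIDI 33 + 12 = 45 (A2). On the B0 string (open MIDI 23), that pitch is 45 − 23 = fret 22.

22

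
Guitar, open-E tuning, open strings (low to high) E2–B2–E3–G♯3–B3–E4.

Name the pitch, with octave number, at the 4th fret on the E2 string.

The open E2 string plus 4 semitones: E–F–F#–G–G#.
No B→C boundary is crossed, so the octave stays at 2.

G♯2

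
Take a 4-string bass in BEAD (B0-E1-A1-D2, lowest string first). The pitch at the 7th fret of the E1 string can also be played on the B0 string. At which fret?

12

Fret 7 on E1 is MIDI 28 + 7 = 35 (B1). On the B0 string (open MIDI 23), that pitch is 35 − 23 = fret 12.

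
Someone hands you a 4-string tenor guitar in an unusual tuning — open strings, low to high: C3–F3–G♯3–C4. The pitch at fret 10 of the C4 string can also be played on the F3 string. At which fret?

17

C4 at fret 10 is C4 + 10 semitones = A♯4.
The open F3 string is 7 semitones below the open C4, so the same pitch on the F3 string lies at fret 10 + 7 = 17.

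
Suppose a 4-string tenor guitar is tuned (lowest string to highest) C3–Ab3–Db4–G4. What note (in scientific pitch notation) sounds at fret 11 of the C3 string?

B3

C3 is MIDI 48. Adding 11 gives 59, which is B3.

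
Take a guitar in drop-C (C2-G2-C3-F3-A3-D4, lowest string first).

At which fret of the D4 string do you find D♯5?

D♯5 is 13 semitones above the open D4 (D–D#–E–F–…–C#–D–D#), so it sits at fret 13.

13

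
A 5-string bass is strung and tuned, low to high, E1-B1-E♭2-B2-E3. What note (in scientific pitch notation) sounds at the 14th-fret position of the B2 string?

B2 is MIDI 47. Adding 14 gives 61, which is D♭4.

D♭4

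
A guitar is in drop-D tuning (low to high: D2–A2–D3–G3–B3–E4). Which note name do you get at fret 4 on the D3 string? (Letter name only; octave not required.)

D3 is MIDI 50. Adding 4 gives 54; 54 mod 12 = 6, i.e. F♯.

F♯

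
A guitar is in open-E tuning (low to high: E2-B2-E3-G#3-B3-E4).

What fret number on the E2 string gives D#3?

D#3 is 11 semitones above the open E2 (E–F–F#–G–…–C#–D–D#), so it sits at fret 11.

11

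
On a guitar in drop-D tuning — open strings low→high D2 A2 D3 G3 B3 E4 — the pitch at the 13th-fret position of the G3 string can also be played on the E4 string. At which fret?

4

Fret 13 on G3 is MIDI 55 + 13 = 68 (G#4). On the E4 string (open MIDI 64), that pitch is 68 − 64 = fret 4.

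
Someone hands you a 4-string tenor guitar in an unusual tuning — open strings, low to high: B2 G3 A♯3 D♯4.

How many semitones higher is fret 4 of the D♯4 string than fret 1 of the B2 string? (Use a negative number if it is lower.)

19 semitones

D♯4 at fret 4 → G4 (MIDI 67); B2 at fret 1 → C3 (MIDI 48).
67 − 48 = 19, so the two pitches are 19 semitones apart.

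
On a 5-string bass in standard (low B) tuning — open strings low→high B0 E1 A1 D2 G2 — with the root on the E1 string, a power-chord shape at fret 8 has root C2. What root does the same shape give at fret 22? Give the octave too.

D3

Moving from fret 8 to fret 22 shifts the root by 14 semitones.
C2 up 14 semitones is D3.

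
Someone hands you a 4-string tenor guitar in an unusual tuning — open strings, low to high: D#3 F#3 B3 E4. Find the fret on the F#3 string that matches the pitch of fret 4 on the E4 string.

14

E4 at fret 4 is E4 + 4 semitones = G#4.
The open F#3 string is 10 semitones below the open E4, so the same pitch on the F#3 string lies at fret 4 + 10 = 14.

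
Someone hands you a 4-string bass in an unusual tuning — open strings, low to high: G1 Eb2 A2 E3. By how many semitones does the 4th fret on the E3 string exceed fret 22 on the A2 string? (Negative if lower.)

-11 semitones

E3 at fret 4 → Ab3 (MIDI 56); A2 at fret 22 → G4 (MIDI 67).
56 − 67 = -11, so the two pitches are 11 semitones apart.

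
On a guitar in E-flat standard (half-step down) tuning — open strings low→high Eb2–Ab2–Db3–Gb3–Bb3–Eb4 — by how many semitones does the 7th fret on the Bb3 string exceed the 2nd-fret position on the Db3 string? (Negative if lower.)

14 semitones

Bb3 at fret 7 → F4 (MIDI 65); Db3 at fret 2 → Eb3 (MIDI 51).
65 − 51 = 14, so the two pitches are 14 semitones apart.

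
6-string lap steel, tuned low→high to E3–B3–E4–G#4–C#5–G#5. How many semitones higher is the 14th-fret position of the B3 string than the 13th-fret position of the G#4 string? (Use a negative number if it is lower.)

B3 at fret 14 → C#5 (MIDI 73); G#4 at fret 13 → A5 (MIDI 81).
73 − 81 = -8, so the two pitches are 8 semitones apart.

-8 semitones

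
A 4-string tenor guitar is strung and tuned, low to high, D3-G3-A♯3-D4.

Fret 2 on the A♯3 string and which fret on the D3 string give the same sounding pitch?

Fret 2 on A♯3 is MIDI 58 + 2 = 60 (C4). On the D3 string (open MIDI 50), that pitch is 60 − 50 = fret 10.

10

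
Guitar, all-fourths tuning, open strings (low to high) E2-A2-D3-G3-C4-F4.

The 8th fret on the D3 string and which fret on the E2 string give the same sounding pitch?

18

D3 at fret 8 is D3 + 8 semitones = A#3.
The open E2 string is 10 semitones below the open D3, so the same pitch on the E2 string lies at fret 8 + 10 = 18.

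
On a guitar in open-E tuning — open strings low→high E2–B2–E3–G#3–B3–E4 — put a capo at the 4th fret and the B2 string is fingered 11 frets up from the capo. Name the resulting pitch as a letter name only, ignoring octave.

D

The capo raises the open B2 by 4 semitones to D#3; fretting 11 more gives B2 + 4 + 11 = B2 + 15 semitones, landing on D.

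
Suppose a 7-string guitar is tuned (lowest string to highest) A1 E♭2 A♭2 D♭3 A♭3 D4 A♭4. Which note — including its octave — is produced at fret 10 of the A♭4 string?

G♭5

Each fret is one semitone, so A♭4 + 10 = G♭5.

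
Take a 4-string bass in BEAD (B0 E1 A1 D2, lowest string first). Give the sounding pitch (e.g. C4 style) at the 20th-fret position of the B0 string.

Each fret is one semitone, so B0 + 20 = G2.

G2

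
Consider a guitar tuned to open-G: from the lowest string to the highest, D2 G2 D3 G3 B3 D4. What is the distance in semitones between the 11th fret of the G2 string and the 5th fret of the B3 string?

G2 at fret 11 → F#3 (MIDI 54); B3 at fret 5 → E4 (MIDI 64).
54 − 64 = -10, so the two pitches are 10 semitones apart, with E4 the higher.

10 semitones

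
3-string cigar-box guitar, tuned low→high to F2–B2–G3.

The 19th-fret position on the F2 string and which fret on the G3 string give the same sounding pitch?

F2 at fret 19 is F2 + 19 semitones = C4.
The open G3 string is 14 semitones above the open F2, so the same pitch on the G3 string lies at fret 19 − 14 = 5.

5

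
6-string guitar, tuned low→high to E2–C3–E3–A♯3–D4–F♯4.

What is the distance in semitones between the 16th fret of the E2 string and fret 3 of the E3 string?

1 semitone

E2 at fret 16 → G♯3 (MIDI 56); E3 at fret 3 → G3 (MIDI 55).
56 − 55 = 1, so the two pitches are 1 semitone apart, with G♯3 the higher.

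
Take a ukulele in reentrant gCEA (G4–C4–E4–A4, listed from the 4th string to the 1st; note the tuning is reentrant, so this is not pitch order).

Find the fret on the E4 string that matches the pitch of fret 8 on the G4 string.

Fret 8 on G4 is MIDI 67 + 8 = 75 (D#5). On the E4 string (open MIDI 64), that pitch is 75 − 64 = fret 11.

11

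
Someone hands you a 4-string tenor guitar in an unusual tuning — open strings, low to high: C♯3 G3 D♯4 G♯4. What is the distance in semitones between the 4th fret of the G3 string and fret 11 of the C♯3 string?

1 semitone

G3 at fret 4 → B3 (MIDI 59); C♯3 at fret 11 → C4 (MIDI 60).
59 − 60 = -1, so the two pitches are 1 semitone apart, with C4 the higher.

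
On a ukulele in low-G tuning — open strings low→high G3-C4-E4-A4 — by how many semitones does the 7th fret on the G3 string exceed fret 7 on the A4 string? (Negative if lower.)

-14 semitones

G3 at fret 7 → D4 (MIDI 62); A4 at fret 7 → E5 (MIDI 76).
62 − 76 = -14, so the two pitches are 14 semitones apart.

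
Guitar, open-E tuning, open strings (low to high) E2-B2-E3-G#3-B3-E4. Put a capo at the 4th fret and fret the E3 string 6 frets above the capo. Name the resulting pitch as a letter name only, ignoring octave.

The capo raises the open E3 by 4 semitones to G#3; fretting 6 more gives E3 + 4 + 6 = E3 + 10 semitones, landing on D.

D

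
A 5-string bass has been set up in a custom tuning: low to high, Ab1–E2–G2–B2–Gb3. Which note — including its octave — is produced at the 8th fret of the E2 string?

C3

Each fret is one semitone, so E2 + 8 = C3.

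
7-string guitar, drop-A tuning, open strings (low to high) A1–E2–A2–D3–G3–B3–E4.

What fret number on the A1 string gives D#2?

D#2 is 6 semitones above the open A1 (A–A#–B–C–C#–D–D#), so it sits at fret 6.

6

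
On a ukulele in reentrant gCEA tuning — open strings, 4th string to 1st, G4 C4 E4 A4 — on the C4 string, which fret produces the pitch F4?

5

F4 is 5 semitones above the open C4 (C–C#–D–D#–E–F), so it sits at fret 5.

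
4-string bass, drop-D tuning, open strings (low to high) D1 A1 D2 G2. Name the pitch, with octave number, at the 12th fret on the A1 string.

A1 is MIDI 33. Adding 12 gives 45, which is A2.

A2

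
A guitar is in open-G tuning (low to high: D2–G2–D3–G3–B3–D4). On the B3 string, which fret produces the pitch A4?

A4 is 10 semitones above the open B3 (B–C–C#–D–…–G–G#–A), so it sits at fret 10.

10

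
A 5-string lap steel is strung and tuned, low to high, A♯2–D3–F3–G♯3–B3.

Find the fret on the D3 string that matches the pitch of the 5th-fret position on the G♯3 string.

11

Fret 5 on G♯3 is MIDI 56 + 5 = 61 (C♯4). On the D3 string (open MIDI 50), that pitch is 61 − 50 = fret 11.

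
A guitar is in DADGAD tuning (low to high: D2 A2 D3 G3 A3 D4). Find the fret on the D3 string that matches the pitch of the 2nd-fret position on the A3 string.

A3 at fret 2 is A3 + 2 semitones = B3.
The open D3 string is 7 semitones below the open A3, so the same pitch on the D3 string lies at fret 2 + 7 = 9.

9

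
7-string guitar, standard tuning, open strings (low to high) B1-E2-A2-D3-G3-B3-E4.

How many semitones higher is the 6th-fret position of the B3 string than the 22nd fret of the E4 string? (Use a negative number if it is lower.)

B3 at fret 6 → F4 (MIDI 65); E4 at fret 22 → D6 (MIDI 86).
65 − 86 = -21, so the two pitches are 21 semitones apart.

-21 semitones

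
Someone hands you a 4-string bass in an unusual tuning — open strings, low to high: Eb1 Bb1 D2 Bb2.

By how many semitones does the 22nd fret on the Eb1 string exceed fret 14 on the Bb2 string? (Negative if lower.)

-11 semitones

Eb1 at fret 22 → Db3 (MIDI 49); Bb2 at fret 14 → C4 (MIDI 60).
49 − 60 = -11, so the two pitches are 11 semitones apart.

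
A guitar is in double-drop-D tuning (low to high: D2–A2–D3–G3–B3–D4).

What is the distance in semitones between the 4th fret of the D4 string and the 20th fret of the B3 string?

D4 at fret 4 → F♯4 (MIDI 66); B3 at fret 20 → G5 (MIDI 79).
66 − 79 = -13, so the two pitches are 13 semitones apart, with G5 the higher.

13 semitones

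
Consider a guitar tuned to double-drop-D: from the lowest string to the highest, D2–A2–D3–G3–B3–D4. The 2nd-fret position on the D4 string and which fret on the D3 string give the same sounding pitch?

14

D4 at fret 2 is D4 + 2 semitones = E4.
The open D3 string is 12 semitones below the open D4, so the same pitch on the D3 string lies at fret 2 + 12 = 14.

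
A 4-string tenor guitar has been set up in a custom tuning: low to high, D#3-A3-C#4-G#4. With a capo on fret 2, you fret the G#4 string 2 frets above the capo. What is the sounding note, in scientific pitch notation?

C5

The capo raises the open G#4 by 2 semitones to A#4; fretting 2 more gives G#4 + 2 + 2 = G#4 + 4 semitones = C5.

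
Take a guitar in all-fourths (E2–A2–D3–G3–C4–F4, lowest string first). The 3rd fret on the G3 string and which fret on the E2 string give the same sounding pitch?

18

G3 at fret 3 is G3 + 3 semitones = A♯3.
The open E2 string is 15 semitones below the open G3, so the same pitch on the E2 string lies at fret 3 + 15 = 18.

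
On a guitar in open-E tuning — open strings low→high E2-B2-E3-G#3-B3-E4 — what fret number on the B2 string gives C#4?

C#4 is 14 semitones above the open B2 (B–C–C#–D–…–B–C–C#), so it sits at fret 14.

14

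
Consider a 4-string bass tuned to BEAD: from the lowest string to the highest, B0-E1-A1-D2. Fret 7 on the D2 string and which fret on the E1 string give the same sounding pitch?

17

Fret 7 on D2 is MIDI 38 + 7 = 45 (A2). On the E1 string (open MIDI 28), that pitch is 45 − 28 = fret 17.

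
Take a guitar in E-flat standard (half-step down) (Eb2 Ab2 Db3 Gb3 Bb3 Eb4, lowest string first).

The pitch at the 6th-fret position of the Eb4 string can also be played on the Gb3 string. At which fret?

Fret 6 on Eb4 is MIDI 63 + 6 = 69 (A4). On the Gb3 string (open MIDI 54), that pitch is 69 − 54 = fret 15.

15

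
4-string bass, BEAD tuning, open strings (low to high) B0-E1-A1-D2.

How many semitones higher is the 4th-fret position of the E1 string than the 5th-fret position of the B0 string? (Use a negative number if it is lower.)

4 semitones

E1 at fret 4 → G♯1 (MIDI 32); B0 at fret 5 → E1 (MIDI 28).
32 − 28 = 4, so the two pitches are 4 semitones apart.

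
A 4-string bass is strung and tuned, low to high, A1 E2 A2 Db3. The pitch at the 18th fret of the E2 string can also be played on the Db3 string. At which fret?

9

Fret 18 on E2 is MIDI 40 + 18 = 58 (Bb3). On the Db3 string (open MIDI 49), that pitch is 58 − 49 = fret 9.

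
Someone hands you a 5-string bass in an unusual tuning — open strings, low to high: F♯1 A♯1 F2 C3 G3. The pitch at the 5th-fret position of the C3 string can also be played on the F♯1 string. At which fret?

C3 at fret 5 is C3 + 5 semitones = F3.
The open F♯1 string is 18 semitones below the open C3, so the same pitch on the F♯1 string lies at fret 5 + 18 = 23.

23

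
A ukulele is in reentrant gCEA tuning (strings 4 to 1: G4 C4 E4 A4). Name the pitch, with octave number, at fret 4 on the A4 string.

Each fret is one semitone, so A4 + 4 = C♯5.

C♯5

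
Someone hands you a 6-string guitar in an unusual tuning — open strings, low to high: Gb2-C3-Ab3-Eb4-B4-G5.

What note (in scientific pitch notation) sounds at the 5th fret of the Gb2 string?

B2

Each fret is one semitone, so Gb2 + 5 = B2.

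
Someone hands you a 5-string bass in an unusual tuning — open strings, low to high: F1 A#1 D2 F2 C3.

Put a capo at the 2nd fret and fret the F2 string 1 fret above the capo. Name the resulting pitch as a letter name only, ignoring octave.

G#

The capo raises the open F2 by 2 semitones to G2; fretting 1 more gives F2 + 2 + 1 = F2 + 3 semitones, landing on G#.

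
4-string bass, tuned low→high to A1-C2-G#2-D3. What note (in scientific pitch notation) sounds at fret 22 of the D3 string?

C5

Each fret is one semitone, so D3 + 22 = C5.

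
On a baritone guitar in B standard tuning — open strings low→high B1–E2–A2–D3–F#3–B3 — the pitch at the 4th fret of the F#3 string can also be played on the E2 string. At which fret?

Fret 4 on F#3 is MIDI 54 + 4 = 58 (A#3). On the E2 string (open MIDI 40), that pitch is 58 − 40 = fret 18.

18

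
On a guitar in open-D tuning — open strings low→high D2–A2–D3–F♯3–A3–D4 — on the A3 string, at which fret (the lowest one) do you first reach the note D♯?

From A3, count semitones up the chromatic scale until reaching D♯: A–A#–B–C–C#–D–D# — 6 steps.

6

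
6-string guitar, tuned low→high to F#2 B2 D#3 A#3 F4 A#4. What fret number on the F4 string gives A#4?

5

A#4 is 5 semitones above the open F4 (F–F#–G–G#–A–A#), so it sits at fret 5.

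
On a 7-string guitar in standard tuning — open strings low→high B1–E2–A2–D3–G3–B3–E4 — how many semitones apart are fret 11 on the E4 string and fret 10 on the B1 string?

30 semitones

E4 at fret 11 → D♯5 (MIDI 75); B1 at fret 10 → A2 (MIDI 45).
75 − 45 = 30, so the two pitches are 30 semitones apart, with D♯5 the higher.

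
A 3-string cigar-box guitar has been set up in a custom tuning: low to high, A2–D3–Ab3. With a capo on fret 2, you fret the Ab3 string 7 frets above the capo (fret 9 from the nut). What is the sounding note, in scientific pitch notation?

F4

The capo raises the open Ab3 by 2 semitones to Bb3; fretting 7 more gives Ab3 + 2 + 7 = Ab3 + 9 semitones = F4.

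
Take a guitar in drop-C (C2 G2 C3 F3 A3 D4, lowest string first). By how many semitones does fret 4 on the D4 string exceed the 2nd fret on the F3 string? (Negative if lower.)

11 semitones

D4 at fret 4 → F♯4 (MIDI 66); F3 at fret 2 → G3 (MIDI 55).
66 − 55 = 11, so the two pitches are 11 semitones apart.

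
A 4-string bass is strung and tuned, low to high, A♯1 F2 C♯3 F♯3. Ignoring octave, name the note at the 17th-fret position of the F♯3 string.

B

F♯3 is MIDI 54. Adding 17 gives 71; 71 mod 12 = 11, i.e. B.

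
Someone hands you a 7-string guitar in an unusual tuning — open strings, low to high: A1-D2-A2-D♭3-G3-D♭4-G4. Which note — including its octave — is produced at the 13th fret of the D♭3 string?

D4

D♭3 is MIDI 49. Adding 13 gives 62, which is D4.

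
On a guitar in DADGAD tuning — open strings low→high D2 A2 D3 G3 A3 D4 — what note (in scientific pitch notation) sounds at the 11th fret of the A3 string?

The open A3 string plus 11 semitones: A–A#–B–C–…–F#–G–G#.
The walk passes from B into C once, so the octave number goes from 3 to 4.

G#4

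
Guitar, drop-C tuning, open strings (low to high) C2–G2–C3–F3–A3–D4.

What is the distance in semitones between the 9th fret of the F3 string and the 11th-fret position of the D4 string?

F3 at fret 9 → D4 (MIDI 62); D4 at fret 11 → C♯5 (MIDI 73).
62 − 73 = -11, so the two pitches are 11 semitones apart, with C♯5 the higher.

11 semitones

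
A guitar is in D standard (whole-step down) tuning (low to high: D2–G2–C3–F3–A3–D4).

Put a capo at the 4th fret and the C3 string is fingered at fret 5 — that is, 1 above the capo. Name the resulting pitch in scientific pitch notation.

F3

The capo raises the open C3 by 4 semitones to E3; fretting 1 more gives C3 + 4 + 1 = C3 + 5 semitones = F3.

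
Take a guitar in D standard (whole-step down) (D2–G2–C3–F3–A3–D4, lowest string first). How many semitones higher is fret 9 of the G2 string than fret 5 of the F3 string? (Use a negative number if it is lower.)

-6 semitones

G2 at fret 9 → E3 (MIDI 52); F3 at fret 5 → A♯3 (MIDI 58).
52 − 58 = -6, so the two pitches are 6 semitones apart.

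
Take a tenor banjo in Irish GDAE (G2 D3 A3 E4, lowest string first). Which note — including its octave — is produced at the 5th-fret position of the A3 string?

D4

Each fret is one semitone, so A3 + 5 = D4.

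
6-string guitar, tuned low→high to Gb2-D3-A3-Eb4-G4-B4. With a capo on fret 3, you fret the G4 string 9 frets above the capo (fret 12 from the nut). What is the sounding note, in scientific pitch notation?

G5

The capo raises the open G4 by 3 semitones to Bb4; fretting 9 more gives G4 + 3 + 9 = G4 + 12 semitones = G5.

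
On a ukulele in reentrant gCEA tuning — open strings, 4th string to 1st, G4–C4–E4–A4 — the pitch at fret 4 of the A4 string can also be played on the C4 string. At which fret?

A4 at fret 4 is A4 + 4 semitones = C#5.
The open C4 string is 9 semitones below the open A4, so the same pitch on the C4 string lies at fret 4 + 9 = 13.

13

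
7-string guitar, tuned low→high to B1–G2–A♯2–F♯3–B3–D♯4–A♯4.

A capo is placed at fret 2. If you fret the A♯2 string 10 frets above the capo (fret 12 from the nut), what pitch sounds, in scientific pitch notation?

The capo raises the open A♯2 by 2 semitones to C3; fretting 10 more gives A♯2 + 2 + 10 = A♯2 + 12 semitones = A♯3.
(Also written B♭.)

A♯3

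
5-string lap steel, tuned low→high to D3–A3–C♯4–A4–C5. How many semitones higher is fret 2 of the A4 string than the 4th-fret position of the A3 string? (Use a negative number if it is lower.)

10 semitones

A4 at fret 2 → B4 (MIDI 71); A3 at fret 4 → C♯4 (MIDI 61).
71 − 61 = 10, so the two pitches are 10 semitones apart.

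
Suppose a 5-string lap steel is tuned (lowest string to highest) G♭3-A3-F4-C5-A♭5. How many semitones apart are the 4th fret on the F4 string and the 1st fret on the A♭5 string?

F4 at fret 4 → A4 (MIDI 69); A♭5 at fret 1 → A5 (MIDI 81).
69 − 81 = -12, so the two pitches are 12 semitones apart, with A5 the higher.

12 semitones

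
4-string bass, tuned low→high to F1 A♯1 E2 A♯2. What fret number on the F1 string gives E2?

E2 is 11 semitones above the open F1 (F–F#–G–G#–…–D–D#–E), so it sits at fret 11.

11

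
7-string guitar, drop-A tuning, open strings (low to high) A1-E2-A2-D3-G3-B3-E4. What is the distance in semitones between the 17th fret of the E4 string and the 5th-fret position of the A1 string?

E4 at fret 17 → A5 (MIDI 81); A1 at fret 5 → D2 (MIDI 38).
81 − 38 = 43, so the two pitches are 43 semitones apart, with A5 the higher.

43 semitones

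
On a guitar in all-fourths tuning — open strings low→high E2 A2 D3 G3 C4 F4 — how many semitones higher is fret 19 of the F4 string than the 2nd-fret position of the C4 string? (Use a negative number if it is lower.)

F4 at fret 19 → C6 (MIDI 84); C4 at fret 2 → D4 (MIDI 62).
84 − 62 = 22, so the two pitches are 22 semitones apart.

22 semitones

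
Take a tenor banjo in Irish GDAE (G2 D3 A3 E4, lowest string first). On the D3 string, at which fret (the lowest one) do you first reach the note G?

From D3, count semitones up the chromatic scale until reaching G: D–D#–E–F–F#–G — 5 steps.

5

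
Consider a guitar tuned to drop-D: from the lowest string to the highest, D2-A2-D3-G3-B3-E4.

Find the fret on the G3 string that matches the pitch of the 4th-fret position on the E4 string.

13

Fret 4 on E4 is MIDI 64 + 4 = 68 (G♯4). On the G3 string (open MIDI 55), that pitch is 68 − 55 = fret 13.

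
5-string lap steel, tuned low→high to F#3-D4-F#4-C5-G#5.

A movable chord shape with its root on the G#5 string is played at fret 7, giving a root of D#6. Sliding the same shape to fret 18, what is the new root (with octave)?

Moving from fret 7 to fret 18 shifts the root by 11 semitones.
D#6 up 11 semitones is D7.

D7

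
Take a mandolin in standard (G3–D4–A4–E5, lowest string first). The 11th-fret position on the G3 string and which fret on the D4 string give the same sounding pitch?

Fret 11 on G3 is MIDI 55 + 11 = 66 (F♯4). On the D4 string (open MIDI 62), that pitch is 66 − 62 = fret 4.

4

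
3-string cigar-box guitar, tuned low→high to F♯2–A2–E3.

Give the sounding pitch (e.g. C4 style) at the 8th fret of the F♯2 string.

D3

F♯2 is MIDI 42. Adding 8 gives 50, which is D3.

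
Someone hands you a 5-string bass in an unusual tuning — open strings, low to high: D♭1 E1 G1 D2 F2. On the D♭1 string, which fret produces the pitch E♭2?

14

E♭2 is 14 semitones above the open D♭1 (Db–D–Eb–E–…–Db–D–Eb), so it sits at fret 14.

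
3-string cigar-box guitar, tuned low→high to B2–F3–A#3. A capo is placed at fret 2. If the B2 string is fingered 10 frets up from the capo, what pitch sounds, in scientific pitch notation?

B3

The capo raises the open B2 by 2 semitones to C#3; fretting 10 more gives B2 + 2 + 10 = B2 + 12 semitones = B3.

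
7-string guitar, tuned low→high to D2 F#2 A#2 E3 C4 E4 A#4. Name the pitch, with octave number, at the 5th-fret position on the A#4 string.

A#4 is MIDI 70. Adding 5 gives 75, which is D#5.

D#5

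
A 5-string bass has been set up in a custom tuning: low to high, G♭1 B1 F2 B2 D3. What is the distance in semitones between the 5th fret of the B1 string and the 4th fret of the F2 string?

5 semitones

B1 at fret 5 → E2 (MIDI 40); F2 at fret 4 → A2 (MIDI 45).
40 − 45 = -5, so the two pitches are 5 semitones apart, with A2 the higher.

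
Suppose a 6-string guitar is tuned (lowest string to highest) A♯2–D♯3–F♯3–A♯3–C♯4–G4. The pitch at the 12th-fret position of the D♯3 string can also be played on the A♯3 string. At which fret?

Fret 12 on D♯3 is MIDI 51 + 12 = 63 (D♯4). On the A♯3 string (open MIDI 58), that pitch is 63 − 58 = fret 5.

5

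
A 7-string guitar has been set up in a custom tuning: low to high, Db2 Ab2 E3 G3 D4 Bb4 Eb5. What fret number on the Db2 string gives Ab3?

Ab3 is 19 semitones above the open Db2 (Db–D–Eb–E–…–Gb–G–Ab), so it sits at fret 19.

19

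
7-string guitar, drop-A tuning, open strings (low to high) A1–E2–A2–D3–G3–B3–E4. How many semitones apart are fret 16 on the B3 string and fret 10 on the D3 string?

B3 at fret 16 → D♯5 (MIDI 75); D3 at fret 10 → C4 (MIDI 60).
75 − 60 = 15, so the two pitches are 15 semitones apart, with D♯5 the higher.

15 semitones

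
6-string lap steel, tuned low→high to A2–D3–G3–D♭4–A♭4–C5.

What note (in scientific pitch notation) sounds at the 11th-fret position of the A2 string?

The open A2 string plus 11 semitones: A–Bb–B–C–…–Gb–G–Ab.
The walk passes from B into C once, so the octave number goes from 2 to 3.
(Equivalently spelled G♯3.)

A♭3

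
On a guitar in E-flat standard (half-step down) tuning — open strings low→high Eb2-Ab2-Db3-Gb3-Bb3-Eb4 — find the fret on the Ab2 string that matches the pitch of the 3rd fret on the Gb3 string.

13

Fret 3 on Gb3 is MIDI 54 + 3 = 57 (A3). On the Ab2 string (open MIDI 44), that pitch is 57 − 44 = fret 13.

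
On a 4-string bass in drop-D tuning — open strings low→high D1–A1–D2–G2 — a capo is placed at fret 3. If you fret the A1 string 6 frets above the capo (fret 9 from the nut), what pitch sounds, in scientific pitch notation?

The capo raises the open A1 by 3 semitones to C2; fretting 6 more gives A1 + 3 + 6 = A1 + 9 semitones = F#2.

F#2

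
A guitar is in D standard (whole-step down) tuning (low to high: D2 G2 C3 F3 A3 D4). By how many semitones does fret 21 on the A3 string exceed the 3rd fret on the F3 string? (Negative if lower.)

22 semitones

A3 at fret 21 → F#5 (MIDI 78); F3 at fret 3 → G#3 (MIDI 56).
78 − 56 = 22, so the two pitches are 22 semitones apart.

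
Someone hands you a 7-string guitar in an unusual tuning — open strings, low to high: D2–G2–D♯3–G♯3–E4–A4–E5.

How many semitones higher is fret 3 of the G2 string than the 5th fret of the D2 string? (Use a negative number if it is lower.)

3 semitones

G2 at fret 3 → A♯2 (MIDI 46); D2 at fret 5 → G2 (MIDI 43).
46 − 43 = 3, so the two pitches are 3 semitones apart.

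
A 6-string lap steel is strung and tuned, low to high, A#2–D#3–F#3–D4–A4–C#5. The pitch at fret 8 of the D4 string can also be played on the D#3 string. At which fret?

Fret 8 on D4 is MIDI 62 + 8 = 70 (A#4). On the D#3 string (open MIDI 51), that pitch is 70 − 51 = fret 19.

19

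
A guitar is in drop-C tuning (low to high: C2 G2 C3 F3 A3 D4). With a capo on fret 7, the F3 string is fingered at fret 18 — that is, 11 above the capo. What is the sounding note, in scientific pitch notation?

The capo raises the open F3 by 7 semitones to C4; fretting 11 more gives F3 + 7 + 11 = F3 + 18 semitones = B4.

B4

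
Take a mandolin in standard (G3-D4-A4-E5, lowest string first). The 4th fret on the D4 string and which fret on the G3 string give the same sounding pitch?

11

Fret 4 on D4 is MIDI 62 + 4 = 66 (F#4). On the G3 string (open MIDI 55), that pitch is 66 − 55 = fret 11.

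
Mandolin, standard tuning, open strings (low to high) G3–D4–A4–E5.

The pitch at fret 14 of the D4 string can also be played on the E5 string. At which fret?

0

Fret 14 on D4 is MIDI 62 + 14 = 76 (E5). On the E5 string (open MIDI 76), that pitch is 76 − 76 = fret 0.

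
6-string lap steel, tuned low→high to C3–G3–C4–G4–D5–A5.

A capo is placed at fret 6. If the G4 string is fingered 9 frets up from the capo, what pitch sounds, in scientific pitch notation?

A♯5

The capo raises the open G4 by 6 semitones to C♯5; fretting 9 more gives G4 + 6 + 9 = G4 + 15 semitones = A♯5.
(Also written B♭.)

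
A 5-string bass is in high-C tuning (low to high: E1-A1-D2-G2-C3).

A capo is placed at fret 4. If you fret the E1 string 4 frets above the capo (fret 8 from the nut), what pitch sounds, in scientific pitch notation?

The capo raises the open E1 by 4 semitones to G#1; fretting 4 more gives E1 + 4 + 4 = E1 + 8 semitones = C2.

C2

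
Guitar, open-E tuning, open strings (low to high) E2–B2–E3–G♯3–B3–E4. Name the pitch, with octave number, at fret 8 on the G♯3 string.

E4

Each fret is one semitone, so G♯3 + 8 = E4.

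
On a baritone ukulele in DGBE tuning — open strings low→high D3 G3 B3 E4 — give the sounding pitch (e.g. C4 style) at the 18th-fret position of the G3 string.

Each fret is one semitone, so G3 + 18 = C#5.
(Equivalently spelled Db5.)

C#5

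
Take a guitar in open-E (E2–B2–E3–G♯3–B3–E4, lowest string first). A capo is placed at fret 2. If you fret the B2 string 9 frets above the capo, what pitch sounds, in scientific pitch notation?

A♯3

The capo raises the open B2 by 2 semitones to C♯3; fretting 9 more gives B2 + 2 + 9 = B2 + 11 semitones = A♯3.
(Also written B♭.)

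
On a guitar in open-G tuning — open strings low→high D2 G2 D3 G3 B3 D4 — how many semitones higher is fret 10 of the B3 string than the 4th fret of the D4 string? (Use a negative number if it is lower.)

3 semitones

B3 at fret 10 → A4 (MIDI 69); D4 at fret 4 → F#4 (MIDI 66).
69 − 66 = 3, so the two pitches are 3 semitones apart.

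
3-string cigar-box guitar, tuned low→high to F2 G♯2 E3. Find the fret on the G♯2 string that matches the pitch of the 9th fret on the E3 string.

Fret 9 on E3 is MIDI 52 + 9 = 61 (C♯4). On the G♯2 string (open MIDI 44), that pitch is 61 − 44 = fret 17.

17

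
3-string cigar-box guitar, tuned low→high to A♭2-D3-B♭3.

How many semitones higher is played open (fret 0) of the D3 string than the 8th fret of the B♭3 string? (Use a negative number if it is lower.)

D3 at fret 0 → D3 (MIDI 50); B♭3 at fret 8 → G♭4 (MIDI 66).
50 − 66 = -16, so the two pitches are 16 semitones apart.

-16 semitones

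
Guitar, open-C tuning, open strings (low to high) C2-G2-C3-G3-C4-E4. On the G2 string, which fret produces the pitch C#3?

6

C#3 is 6 semitones above the open G2 (G–G#–A–A#–B–C–C#), so it sits at fret 6.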